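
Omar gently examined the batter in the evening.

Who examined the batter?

Omar

'Omar' marks the agent of the examining event.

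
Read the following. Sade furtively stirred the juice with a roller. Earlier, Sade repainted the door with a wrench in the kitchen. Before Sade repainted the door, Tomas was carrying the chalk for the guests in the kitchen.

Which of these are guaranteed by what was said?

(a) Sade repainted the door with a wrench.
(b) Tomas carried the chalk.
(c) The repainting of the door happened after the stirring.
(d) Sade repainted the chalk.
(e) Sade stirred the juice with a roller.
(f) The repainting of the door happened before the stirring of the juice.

(a) Entailed — the original entails any weakening of itself; this just drops 'in the kitchen'.
(b) Entailed — 'carry' is an activity; 'was carrying' entails that some carrying happened, so 'carried' holds.
(c) Not entailed — the narrative places the repainting before the stirring, not after.
(d) Not entailed — Sade repainted the door, not the chalk; the chalk belongs to the carrying event.
(e) Entailed — the original entails any weakening of itself; this just drops 'furtively'.
(f) Entailed — the narrative places the repainting before the stirring.

(a), (b), (e), (f)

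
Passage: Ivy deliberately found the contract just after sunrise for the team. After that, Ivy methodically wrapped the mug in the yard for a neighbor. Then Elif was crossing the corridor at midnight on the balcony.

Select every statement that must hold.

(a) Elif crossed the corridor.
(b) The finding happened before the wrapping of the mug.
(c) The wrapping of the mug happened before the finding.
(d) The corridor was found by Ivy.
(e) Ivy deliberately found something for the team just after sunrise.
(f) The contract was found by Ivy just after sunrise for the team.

(b), (e), (f)

(a) Not entailed — 'was crossing' is progressive on an accomplishment; it does not entail the completed 'crossed'.
(b) Entailed — the narrative places the finding before the wrapping.
(c) Not entailed — the narrative places the finding before the wrapping, not after.
(d) Not entailed — Ivy found the contract, not the corridor; the corridor belongs to the crossing event.
(e) Entailed — every conjunct here is already in the original finding event.
(f) Entailed — dropping 'deliberately' leaves a sub-description the original still satisfies.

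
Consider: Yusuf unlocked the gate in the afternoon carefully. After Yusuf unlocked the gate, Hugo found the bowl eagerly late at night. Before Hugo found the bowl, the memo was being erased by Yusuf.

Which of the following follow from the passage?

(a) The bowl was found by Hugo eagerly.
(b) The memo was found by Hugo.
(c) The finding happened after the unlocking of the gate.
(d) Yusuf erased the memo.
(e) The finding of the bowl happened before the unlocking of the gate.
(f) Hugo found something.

(a), (c), (f)

(a) Entailed — this follows by dropping conjuncts from the finding event's description.
(b) Not entailed — Hugo found the bowl, not the memo; the memo belongs to the erasing event.
(c) Entailed — the narrative places the unlocking before the finding.
(d) Not entailed — 'was erasing' is progressive on an accomplishment; it does not entail the completed 'erased'.
(e) Not entailed — the narrative places the unlocking before the finding, not after.
(f) Entailed — dropping 'late at night', 'eagerly' and generalizing the patient leaves a sub-description the original still satisfies.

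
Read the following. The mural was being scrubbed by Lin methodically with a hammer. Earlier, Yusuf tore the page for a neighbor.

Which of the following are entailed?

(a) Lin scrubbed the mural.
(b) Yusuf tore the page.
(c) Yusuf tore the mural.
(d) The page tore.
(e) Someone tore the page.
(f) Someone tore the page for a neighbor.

(a) Entailed — 'scrub' is an activity; 'was scrubbing' entails that some scrubbing happened, so 'scrubbed' holds.
(b) Entailed — the original entails any weakening of itself; this just drops 'for a neighbor'.
(c) Not entailed — Yusuf tore the page, not the mural; the mural belongs to the scrubbing event.
(d) Entailed — 'Yusuf tore the page' is causative; it entails the inchoative 'the page tore'.
(e) Entailed — this follows by dropping conjuncts from the tearing event's description.
(f) Entailed — this follows by dropping conjuncts from the tearing event's description.

(a), (b), (d), (e), (f)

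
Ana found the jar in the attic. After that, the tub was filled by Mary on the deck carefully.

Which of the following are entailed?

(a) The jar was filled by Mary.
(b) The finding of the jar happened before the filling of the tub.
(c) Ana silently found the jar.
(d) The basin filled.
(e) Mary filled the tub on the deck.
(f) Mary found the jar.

(b), (e)

(a) Not entailed — Mary filled the tub, not the jar; the jar belongs to the finding event.
(b) Entailed — the narrative places the finding before the filling.
(c) Not entailed — 'silently' adds information not in the original event.
(d) Not entailed — the tub is what filled, not the basin.
(e) Entailed — dropping 'carefully' leaves a sub-description the original still satisfies.
(f) Not entailed — the passage has Ana finding the jar, not Mary.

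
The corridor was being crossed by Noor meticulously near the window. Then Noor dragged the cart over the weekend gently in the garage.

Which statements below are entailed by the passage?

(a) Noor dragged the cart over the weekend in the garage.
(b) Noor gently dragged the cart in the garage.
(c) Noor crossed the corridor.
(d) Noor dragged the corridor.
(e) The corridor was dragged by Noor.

(a), (b)

(a) Entailed — the original entails any weakening of itself; this just drops 'gently'.
(b) Entailed — this follows by dropping conjuncts from the dragging event's description.
(c) Not entailed — 'was crossing' is progressive on an accomplishment; it does not entail the completed 'crossed'.
(d) Not entailed — Noor dragged the cart, not the corridor; the corridor belongs to the crossing event.
(e) Not entailed — Noor dragged the cart, not the corridor; the corridor belongs to the crossing event.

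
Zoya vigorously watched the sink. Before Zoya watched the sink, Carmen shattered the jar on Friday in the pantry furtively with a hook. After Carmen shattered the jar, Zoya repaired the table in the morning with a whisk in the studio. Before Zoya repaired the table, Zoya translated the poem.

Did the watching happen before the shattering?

The narrative orders the shattering before the watching.

no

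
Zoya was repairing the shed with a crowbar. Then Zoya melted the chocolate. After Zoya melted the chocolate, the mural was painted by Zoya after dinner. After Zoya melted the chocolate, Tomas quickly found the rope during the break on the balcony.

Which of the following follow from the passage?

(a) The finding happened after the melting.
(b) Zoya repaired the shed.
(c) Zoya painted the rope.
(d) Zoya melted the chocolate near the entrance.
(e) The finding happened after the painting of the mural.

(a)

(a) Entailed — the narrative places the melting before the finding.
(b) Not entailed — 'was repairing' is progressive on an accomplishment; it does not entail the completed 'repaired'.
(c) Not entailed — Zoya painted the mural, not the rope; the rope belongs to the finding event.
(d) Not entailed — 'near the entrance' adds information not in the original event.
(e) Not entailed — the narrative doesn't order the painting relative to the finding.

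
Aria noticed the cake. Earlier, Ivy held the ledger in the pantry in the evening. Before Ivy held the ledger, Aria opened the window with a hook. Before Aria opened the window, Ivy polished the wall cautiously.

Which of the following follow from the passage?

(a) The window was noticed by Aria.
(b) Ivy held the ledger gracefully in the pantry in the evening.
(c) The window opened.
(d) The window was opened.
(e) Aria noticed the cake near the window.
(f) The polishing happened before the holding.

(a) Not entailed — Aria noticed the cake, not the window; the window belongs to the opening event.
(b) Not entailed — 'gracefully' adds information not in the original event.
(c) Entailed — 'Aria opened the window' is causative; it entails the inchoative 'the window opened'.
(d) Entailed — the original entails any weakening of itself; this just drops 'with a hook' and generalizes the agent.
(e) Not entailed — 'near the window' adds information not in the original event.
(f) Entailed — the narrative places the polishing before the holding.

(c), (d), (f)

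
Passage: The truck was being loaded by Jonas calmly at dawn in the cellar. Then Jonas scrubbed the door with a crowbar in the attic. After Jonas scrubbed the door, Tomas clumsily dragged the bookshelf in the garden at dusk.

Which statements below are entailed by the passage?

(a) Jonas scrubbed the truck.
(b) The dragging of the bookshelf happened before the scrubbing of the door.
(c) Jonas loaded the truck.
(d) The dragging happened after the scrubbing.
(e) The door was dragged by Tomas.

(a) Not entailed — Jonas scrubbed the door, not the truck; the truck belongs to the loading event.
(b) Not entailed — the narrative places the scrubbing before the dragging, not after.
(c) Not entailed — 'was loading' is progressive on an accomplishment; it does not entail the completed 'loaded'.
(d) Entailed — the narrative places the scrubbing before the dragging.
(e) Not entailed — Tomas dragged the bookshelf, not the door; the door belongs to the scrubbing event.

(d)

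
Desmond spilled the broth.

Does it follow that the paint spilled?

no

Nothing is said about any paint; only the broth is affected.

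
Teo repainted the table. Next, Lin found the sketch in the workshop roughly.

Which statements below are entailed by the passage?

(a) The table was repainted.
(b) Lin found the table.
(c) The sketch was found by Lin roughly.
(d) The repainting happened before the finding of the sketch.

(a) Entailed — every conjunct here is already in the original repainting event.
(b) Not entailed — Lin found the sketch, not the table; the table belongs to the repainting event.
(c) Entailed — the original entails any weakening of itself; this just drops 'in the workshop'.
(d) Entailed — the narrative places the repainting before the finding.

(a), (c), (d)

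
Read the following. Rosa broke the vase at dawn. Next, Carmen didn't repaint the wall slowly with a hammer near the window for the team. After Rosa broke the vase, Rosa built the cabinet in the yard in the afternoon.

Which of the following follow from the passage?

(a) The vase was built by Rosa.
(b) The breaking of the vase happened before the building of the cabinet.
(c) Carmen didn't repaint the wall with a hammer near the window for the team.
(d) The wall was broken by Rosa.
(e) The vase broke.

(a) Not entailed — Rosa built the cabinet, not the vase; the vase belongs to the breaking event.
(b) Entailed — the narrative places the breaking before the building.
(c) Not entailed — dropping 'slowly' under negation is not valid — the original leaves open that Carmen repainted the wall some other way.
(d) Not entailed — Rosa broke the vase, not the wall; the wall belongs to the repainting event.
(e) Entailed — 'Rosa broke the vase' is causative; it entails the inchoative 'the vase broke'.

(b), (e)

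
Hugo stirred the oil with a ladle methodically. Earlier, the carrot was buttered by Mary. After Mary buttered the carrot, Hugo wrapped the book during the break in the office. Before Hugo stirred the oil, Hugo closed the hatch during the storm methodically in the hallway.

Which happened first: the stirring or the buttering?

the buttering

The connectives place the buttering before the stirring.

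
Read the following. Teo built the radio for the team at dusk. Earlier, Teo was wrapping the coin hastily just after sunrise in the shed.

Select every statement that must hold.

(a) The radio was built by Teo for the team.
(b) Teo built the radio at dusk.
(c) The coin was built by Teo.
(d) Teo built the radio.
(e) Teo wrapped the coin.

(a), (b), (d)

(a) Entailed — dropping 'at dusk' leaves a sub-description the original still satisfies.
(b) Entailed — every conjunct here is already in the original building event.
(c) Not entailed — Teo built the radio, not the coin; the coin belongs to the wrapping event.
(d) Entailed — the original entails any weakening of itself; this just drops 'at dusk', 'for the team'.
(e) Not entailed — 'was wrapping' is progressive on an accomplishment; it does not entail the completed 'wrapped'.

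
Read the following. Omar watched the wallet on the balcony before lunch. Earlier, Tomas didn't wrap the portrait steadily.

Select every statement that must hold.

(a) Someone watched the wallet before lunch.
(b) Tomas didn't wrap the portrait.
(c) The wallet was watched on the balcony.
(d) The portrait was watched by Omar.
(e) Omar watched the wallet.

(a), (c), (e)

(a) Entailed — the original entails any weakening of itself; this just drops 'on the balcony' and generalizes the agent.
(b) Not entailed — dropping 'steadily' under negation is not valid — the original leaves open that Tomas wrapped the portrait some other way.
(c) Entailed — this follows by dropping conjuncts from the watching event's description.
(d) Not entailed — Omar watched the wallet, not the portrait; the portrait belongs to the wrapping event.
(e) Entailed — the original entails any weakening of itself; this just drops 'on the balcony', 'before lunch'.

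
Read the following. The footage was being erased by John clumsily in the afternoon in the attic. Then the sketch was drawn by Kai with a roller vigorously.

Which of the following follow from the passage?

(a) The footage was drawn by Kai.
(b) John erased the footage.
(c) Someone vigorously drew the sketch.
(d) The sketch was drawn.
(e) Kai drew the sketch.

(c), (d), (e)

(a) Not entailed — Kai drew the sketch, not the footage; the footage belongs to the erasing event.
(b) Not entailed — 'was erasing' is progressive on an accomplishment; it does not entail the completed 'erased'.
(c) Entailed — this follows by dropping conjuncts from the drawing event's description.
(d) Entailed — every conjunct here is already in the original drawing event.
(e) Entailed — this follows by dropping conjuncts from the drawing event's description.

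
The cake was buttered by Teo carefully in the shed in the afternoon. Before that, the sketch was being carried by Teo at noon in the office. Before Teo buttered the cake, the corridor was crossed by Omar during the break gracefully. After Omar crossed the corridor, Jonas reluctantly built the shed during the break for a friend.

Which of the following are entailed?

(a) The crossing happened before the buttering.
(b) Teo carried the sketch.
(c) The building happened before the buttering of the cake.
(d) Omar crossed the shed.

(a), (b)

(a) Entailed — the narrative places the crossing before the buttering.
(b) Entailed — 'carry' is an activity; 'was carrying' entails that some carrying happened, so 'carried' holds.
(c) Not entailed — the narrative doesn't order the building relative to the buttering.
(d) Not entailed — Omar crossed the corridor, not the shed; the shed belongs to the building event.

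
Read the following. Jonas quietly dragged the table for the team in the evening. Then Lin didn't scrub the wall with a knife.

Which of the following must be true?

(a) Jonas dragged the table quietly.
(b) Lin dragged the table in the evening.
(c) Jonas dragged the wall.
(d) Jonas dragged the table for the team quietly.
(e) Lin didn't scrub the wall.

(a), (d)

(a) Entailed — every conjunct here is already in the original dragging event.
(b) Not entailed — the passage has Jonas dragging the table, not Lin.
(c) Not entailed — Jonas dragged the table, not the wall; the wall belongs to the scrubbing event.
(d) Entailed — this follows by dropping conjuncts from the dragging event's description.
(e) Not entailed — dropping 'with a knife' under negation is not valid — the original leaves open that Lin scrubbed the wall some other way.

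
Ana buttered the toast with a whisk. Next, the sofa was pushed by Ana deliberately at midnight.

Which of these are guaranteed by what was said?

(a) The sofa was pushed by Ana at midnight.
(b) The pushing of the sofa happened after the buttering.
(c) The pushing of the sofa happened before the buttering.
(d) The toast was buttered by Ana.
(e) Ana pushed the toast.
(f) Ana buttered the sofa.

(a) Entailed — the original entails any weakening of itself; this just drops 'deliberately'.
(b) Entailed — the narrative places the buttering before the pushing.
(c) Not entailed — the narrative places the buttering before the pushing, not after.
(d) Entailed — dropping 'with a whisk' leaves a sub-description the original still satisfies.
(e) Not entailed — Ana pushed the sofa, not the toast; the toast belongs to the buttering event.
(f) Not entailed — Ana buttered the toast, not the sofa; the sofa belongs to the pushing event.

(a), (b), (d)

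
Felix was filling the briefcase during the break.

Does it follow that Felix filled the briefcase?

'was filling' is progressive; for an accomplishment like 'fill the briefcase', it doesn't entail completion.

no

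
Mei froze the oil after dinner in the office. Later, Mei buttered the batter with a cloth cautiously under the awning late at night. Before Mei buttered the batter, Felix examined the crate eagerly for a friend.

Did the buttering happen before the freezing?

The narrative orders the freezing before the buttering.

no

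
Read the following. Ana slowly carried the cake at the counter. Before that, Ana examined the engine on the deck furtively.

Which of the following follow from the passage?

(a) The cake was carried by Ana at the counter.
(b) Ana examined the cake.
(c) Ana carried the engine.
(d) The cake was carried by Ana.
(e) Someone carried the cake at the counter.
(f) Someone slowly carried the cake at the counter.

(a), (d), (e), (f)

(a) Entailed — the original entails any weakening of itself; this just drops 'slowly'.
(b) Not entailed — Ana examined the engine, not the cake; the cake belongs to the carrying event.
(c) Not entailed — Ana carried the cake, not the engine; the engine belongs to the examining event.
(d) Entailed — this follows by dropping conjuncts from the carrying event's description.
(e) Entailed — dropping 'slowly' and generalizing the agent leaves a sub-description the original still satisfies.
(f) Entailed — every conjunct here is already in the original carrying event.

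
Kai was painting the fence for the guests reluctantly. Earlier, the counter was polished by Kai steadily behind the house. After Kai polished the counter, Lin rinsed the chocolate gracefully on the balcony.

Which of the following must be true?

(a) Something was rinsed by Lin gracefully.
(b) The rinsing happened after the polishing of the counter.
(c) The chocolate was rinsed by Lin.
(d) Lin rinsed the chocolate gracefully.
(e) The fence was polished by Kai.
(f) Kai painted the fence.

(a), (b), (c), (d)

(a) Entailed — this follows by dropping conjuncts from the rinsing event's description.
(b) Entailed — the narrative places the polishing before the rinsing.
(c) Entailed — this follows by dropping conjuncts from the rinsing event's description.
(d) Entailed — this follows by dropping conjuncts from the rinsing event's description.
(e) Not entailed — Kai polished the counter, not the fence; the fence belongs to the painting event.
(f) Not entailed — 'was painting' is progressive on an accomplishment; it does not entail the completed 'painted'.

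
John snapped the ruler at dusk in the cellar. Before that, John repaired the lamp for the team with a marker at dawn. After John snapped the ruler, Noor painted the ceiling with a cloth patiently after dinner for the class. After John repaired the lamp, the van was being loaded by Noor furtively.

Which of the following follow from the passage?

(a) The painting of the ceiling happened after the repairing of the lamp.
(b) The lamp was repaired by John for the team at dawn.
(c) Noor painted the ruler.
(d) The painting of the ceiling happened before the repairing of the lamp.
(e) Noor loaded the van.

(a) Entailed — the narrative places the repairing before the painting.
(b) Entailed — the original entails any weakening of itself; this just drops 'with a marker'.
(c) Not entailed — Noor painted the ceiling, not the ruler; the ruler belongs to the snapping event.
(d) Not entailed — the narrative places the repairing before the painting, not after.
(e) Not entailed — 'was loading' is progressive on an accomplishment; it does not entail the completed 'loaded'.

(a), (b)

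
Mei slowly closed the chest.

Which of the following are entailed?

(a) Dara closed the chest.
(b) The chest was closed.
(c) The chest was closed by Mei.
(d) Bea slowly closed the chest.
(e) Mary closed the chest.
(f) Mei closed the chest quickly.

(b), (c)

(a) Not entailed — the passage has Mei closing the chest, not Dara.
(b) Entailed — every conjunct here is already in the original closing event.
(c) Entailed — this follows by dropping conjuncts from the closing event's description.
(d) Not entailed — the passage has Mei closing the chest, not Bea.
(e) Not entailed — the passage has Mei closing the chest, not Mary.
(f) Not entailed — 'quickly' adds a manner not in (and inconsistent with) the original.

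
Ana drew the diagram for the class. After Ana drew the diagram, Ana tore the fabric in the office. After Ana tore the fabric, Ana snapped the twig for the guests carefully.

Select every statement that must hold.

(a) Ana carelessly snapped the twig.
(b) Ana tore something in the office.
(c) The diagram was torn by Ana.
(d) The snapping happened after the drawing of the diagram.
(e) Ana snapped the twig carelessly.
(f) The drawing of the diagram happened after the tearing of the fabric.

(b), (d)

(a) Not entailed — 'carelessly' adds a manner not in (and inconsistent with) the original.
(b) Entailed — the original entails any weakening of itself; this just generalizes the patient.
(c) Not entailed — Ana tore the fabric, not the diagram; the diagram belongs to the drawing event.
(d) Entailed — the narrative places the drawing before the snapping.
(e) Not entailed — 'carelessly' adds a manner not in (and inconsistent with) the original.
(f) Not entailed — the narrative places the drawing before the tearing, not after.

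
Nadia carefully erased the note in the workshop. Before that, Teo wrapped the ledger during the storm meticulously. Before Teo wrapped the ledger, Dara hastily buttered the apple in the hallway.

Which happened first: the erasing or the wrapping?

the wrapping

The connectives place the wrapping before the erasing.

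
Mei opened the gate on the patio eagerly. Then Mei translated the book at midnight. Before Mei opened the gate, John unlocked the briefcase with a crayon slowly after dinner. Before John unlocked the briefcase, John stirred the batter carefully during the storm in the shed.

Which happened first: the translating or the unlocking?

the unlocking

The connectives place the unlocking before the translating.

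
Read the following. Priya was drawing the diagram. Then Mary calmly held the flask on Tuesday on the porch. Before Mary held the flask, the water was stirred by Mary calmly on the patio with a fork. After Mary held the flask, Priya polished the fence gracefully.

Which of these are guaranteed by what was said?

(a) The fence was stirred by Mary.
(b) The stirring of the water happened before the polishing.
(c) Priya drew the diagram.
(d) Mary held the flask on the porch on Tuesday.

(b), (d)

(a) Not entailed — Mary stirred the water, not the fence; the fence belongs to the polishing event.
(b) Entailed — the narrative places the stirring before the polishing.
(c) Not entailed — 'was drawing' is progressive on an accomplishment; it does not entail the completed 'drew'.
(d) Entailed — every conjunct here is already in the original holding event.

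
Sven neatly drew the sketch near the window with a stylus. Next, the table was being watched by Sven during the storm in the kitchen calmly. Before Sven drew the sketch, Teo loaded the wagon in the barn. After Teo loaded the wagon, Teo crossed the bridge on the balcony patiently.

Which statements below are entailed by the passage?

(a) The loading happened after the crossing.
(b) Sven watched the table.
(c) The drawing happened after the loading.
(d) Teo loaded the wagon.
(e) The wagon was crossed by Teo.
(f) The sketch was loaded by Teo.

(a) Not entailed — the narrative places the loading before the crossing, not after.
(b) Entailed — 'watch' is an activity; 'was watching' entails that some watching happened, so 'watched' holds.
(c) Entailed — the narrative places the loading before the drawing.
(d) Entailed — this follows by dropping conjuncts from the loading event's description.
(e) Not entailed — Teo crossed the bridge, not the wagon; the wagon belongs to the loading event.
(f) Not entailed — Teo loaded the wagon, not the sketch; the sketch belongs to the drawing event.

(b), (c), (d)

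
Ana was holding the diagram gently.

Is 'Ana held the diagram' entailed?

yes

'hold' is atelic; if Ana was holding the diagram, then Ana held the diagram (for some time).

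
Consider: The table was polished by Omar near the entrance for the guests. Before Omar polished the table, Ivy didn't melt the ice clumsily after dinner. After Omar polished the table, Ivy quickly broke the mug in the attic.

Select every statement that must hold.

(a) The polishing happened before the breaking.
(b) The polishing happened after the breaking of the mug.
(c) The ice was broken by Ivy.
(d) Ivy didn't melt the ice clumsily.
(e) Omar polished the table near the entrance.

(a) Entailed — the narrative places the polishing before the breaking.
(b) Not entailed — the narrative places the polishing before the breaking, not after.
(c) Not entailed — Ivy broke the mug, not the ice; the ice belongs to the melting event.
(d) Not entailed — dropping 'after dinner' under negation is not valid — the original leaves open that Ivy melted the ice some other way.
(e) Entailed — the original entails any weakening of itself; this just drops 'for the guests'.

(a), (e)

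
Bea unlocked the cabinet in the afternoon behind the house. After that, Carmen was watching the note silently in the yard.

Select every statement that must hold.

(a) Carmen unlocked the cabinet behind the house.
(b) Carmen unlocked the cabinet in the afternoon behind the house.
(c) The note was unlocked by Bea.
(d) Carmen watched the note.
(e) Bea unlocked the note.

(d)

(a) Not entailed — the passage has Bea unlocking the cabinet, not Carmen.
(b) Not entailed — the passage has Bea unlocking the cabinet, not Carmen.
(c) Not entailed — Bea unlocked the cabinet, not the note; the note belongs to the watching event.
(d) Entailed — 'watch' is an activity; 'was watching' entails that some watching happened, so 'watched' holds.
(e) Not entailed — Bea unlocked the cabinet, not the note; the note belongs to the watching event.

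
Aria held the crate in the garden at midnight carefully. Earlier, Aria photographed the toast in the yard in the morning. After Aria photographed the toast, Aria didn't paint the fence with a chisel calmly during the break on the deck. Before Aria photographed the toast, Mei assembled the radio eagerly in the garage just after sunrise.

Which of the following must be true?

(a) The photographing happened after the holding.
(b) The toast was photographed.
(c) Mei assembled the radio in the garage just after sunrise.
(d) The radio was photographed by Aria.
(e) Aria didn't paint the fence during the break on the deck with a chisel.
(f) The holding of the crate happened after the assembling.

(b), (c), (f)

(a) Not entailed — the narrative places the photographing before the holding, not after.
(b) Entailed — this follows by dropping conjuncts from the photographing event's description.
(c) Entailed — this follows by dropping conjuncts from the assembling event's description.
(d) Not entailed — Aria photographed the toast, not the radio; the radio belongs to the assembling event.
(e) Not entailed — dropping 'calmly' under negation is not valid — the original leaves open that Aria painted the fence some other way.
(f) Entailed — the narrative places the assembling before the holding.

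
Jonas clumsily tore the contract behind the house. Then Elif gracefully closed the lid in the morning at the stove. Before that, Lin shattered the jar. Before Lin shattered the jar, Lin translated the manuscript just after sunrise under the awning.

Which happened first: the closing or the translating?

The connectives place the translating before the closing.

the translating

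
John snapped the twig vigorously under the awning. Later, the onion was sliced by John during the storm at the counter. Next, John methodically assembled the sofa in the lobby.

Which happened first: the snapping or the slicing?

The connectives place the snapping before the slicing.

the snapping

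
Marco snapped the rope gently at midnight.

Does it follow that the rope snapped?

'Marco snapped the rope' is the causative; it entails the inchoative 'the rope snapped'.

yes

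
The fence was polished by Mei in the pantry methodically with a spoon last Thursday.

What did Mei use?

'with a spoon' marks the instrument of the polishing event.

a spoon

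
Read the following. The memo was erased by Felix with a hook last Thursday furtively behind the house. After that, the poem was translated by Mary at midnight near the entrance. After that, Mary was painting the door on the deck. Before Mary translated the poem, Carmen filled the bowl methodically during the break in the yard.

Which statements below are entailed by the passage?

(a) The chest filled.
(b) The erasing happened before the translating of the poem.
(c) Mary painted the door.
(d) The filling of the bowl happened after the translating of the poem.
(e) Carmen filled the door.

(b)

(a) Not entailed — the bowl is what filled, not the chest.
(b) Entailed — the narrative places the erasing before the translating.
(c) Not entailed — 'was painting' is progressive on an accomplishment; it does not entail the completed 'painted'.
(d) Not entailed — the narrative places the filling before the translating, not after.
(e) Not entailed — Carmen filled the bowl, not the door; the door belongs to the painting event.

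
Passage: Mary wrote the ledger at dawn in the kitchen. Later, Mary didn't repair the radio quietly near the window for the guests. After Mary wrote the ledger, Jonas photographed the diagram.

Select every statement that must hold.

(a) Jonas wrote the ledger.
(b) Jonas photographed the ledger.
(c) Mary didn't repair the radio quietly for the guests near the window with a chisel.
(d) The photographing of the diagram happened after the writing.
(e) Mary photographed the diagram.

(a) Not entailed — the passage has Mary writing the ledger, not Jonas.
(b) Not entailed — Jonas photographed the diagram, not the ledger; the ledger belongs to the writing event.
(c) Entailed — under negation, adding a further restriction is entailed: if no such repairing event occurred, none occurred with a chisel either.
(d) Entailed — the narrative places the writing before the photographing.
(e) Not entailed — the passage has Jonas photographing the diagram, not Mary.

(c), (d)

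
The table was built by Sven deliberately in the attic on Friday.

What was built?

'the table' marks the patient of the building event.

the table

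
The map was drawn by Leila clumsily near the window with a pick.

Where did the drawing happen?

near the window

'near the window' marks the location of the drawing event.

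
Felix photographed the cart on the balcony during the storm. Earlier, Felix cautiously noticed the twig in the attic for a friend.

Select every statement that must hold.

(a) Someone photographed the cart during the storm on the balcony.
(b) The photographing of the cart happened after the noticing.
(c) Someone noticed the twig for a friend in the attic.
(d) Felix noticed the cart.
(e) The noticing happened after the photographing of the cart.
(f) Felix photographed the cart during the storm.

(a), (b), (c), (f)

(a) Entailed — generalizing the agent leaves a sub-description the original still satisfies.
(b) Entailed — the narrative places the noticing before the photographing.
(c) Entailed — dropping 'cautiously' and generalizing the agent leaves a sub-description the original still satisfies.
(d) Not entailed — Felix noticed the twig, not the cart; the cart belongs to the photographing event.
(e) Not entailed — the narrative places the noticing before the photographing, not after.
(f) Entailed — every conjunct here is already in the original photographing event.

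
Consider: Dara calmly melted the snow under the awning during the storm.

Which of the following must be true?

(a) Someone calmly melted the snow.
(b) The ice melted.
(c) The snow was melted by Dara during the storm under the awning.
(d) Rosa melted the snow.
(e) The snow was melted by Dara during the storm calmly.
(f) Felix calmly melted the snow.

(a) Entailed — every conjunct here is already in the original melting event.
(b) Not entailed — the snow is what melted, not the ice.
(c) Entailed — this follows by dropping conjuncts from the melting event's description.
(d) Not entailed — the passage has Dara melting the snow, not Rosa.
(e) Entailed — this follows by dropping conjuncts from the melting event's description.
(f) Not entailed — the passage has Dara melting the snow, not Felix.

(a), (c), (e)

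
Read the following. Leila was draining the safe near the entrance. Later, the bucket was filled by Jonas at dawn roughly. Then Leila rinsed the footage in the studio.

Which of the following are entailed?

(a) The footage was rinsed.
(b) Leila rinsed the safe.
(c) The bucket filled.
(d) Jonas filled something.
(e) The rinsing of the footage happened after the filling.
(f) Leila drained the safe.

(a) Entailed — dropping 'in the studio' and generalizing the agent leaves a sub-description the original still satisfies.
(b) Not entailed — Leila rinsed the footage, not the safe; the safe belongs to the draining event.
(c) Entailed — 'Jonas filled the bucket' is causative; it entails the inchoative 'the bucket filled'.
(d) Entailed — dropping 'roughly', 'at dawn' and generalizing the patient leaves a sub-description the original still satisfies.
(e) Entailed — the narrative places the filling before the rinsing.
(f) Not entailed — 'was draining' is progressive on an accomplishment; it does not entail the completed 'drained'.

(a), (c), (d), (e)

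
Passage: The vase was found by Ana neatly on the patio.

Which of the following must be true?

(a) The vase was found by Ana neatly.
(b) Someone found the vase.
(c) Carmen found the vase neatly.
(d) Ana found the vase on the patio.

(a), (b), (d)

(a) Entailed — every conjunct here is already in the original finding event.
(b) Entailed — this follows by dropping conjuncts from the finding event's description.
(c) Not entailed — the passage has Ana finding the vase, not Carmen.
(d) Entailed — the original entails any weakening of itself; this just drops 'neatly'.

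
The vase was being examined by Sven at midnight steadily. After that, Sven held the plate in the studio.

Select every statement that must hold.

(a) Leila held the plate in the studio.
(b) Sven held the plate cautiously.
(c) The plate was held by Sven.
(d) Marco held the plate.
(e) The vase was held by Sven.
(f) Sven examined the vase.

(a) Not entailed — the passage has Sven holding the plate, not Leila.
(b) Not entailed — 'cautiously' adds information not in the original event.
(c) Entailed — every conjunct here is already in the original holding event.
(d) Not entailed — the passage has Sven holding the plate, not Marco.
(e) Not entailed — Sven held the plate, not the vase; the vase belongs to the examining event.
(f) Entailed — 'examine' is an activity; 'was examining' entails that some examining happened, so 'examined' holds.

(c), (f)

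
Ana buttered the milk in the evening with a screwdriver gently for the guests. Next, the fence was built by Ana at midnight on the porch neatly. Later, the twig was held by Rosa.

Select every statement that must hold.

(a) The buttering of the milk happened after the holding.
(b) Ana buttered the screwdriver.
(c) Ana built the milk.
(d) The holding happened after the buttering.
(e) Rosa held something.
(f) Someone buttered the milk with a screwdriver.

(a) Not entailed — the narrative places the buttering before the holding, not after.
(b) Not entailed — the screwdriver is the instrument, not what was buttered.
(c) Not entailed — Ana built the fence, not the milk; the milk belongs to the buttering event.
(d) Entailed — the narrative places the buttering before the holding.
(e) Entailed — the original entails any weakening of itself; this just generalizes the patient.
(f) Entailed — the original entails any weakening of itself; this just drops 'gently', 'in the evening', 'for the guests' and generalizes the agent.

(d), (e), (f)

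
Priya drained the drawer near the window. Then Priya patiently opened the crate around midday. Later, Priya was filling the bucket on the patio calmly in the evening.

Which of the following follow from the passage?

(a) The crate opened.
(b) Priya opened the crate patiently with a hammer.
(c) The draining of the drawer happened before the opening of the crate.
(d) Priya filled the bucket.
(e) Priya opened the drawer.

(a) Entailed — 'Priya opened the crate' is causative; it entails the inchoative 'the crate opened'.
(b) Not entailed — 'with a hammer' adds information not in the original event.
(c) Entailed — the narrative places the draining before the opening.
(d) Not entailed — 'was filling' is progressive on an accomplishment; it does not entail the completed 'filled'.
(e) Not entailed — Priya opened the crate, not the drawer; the drawer belongs to the draining event.

(a), (c)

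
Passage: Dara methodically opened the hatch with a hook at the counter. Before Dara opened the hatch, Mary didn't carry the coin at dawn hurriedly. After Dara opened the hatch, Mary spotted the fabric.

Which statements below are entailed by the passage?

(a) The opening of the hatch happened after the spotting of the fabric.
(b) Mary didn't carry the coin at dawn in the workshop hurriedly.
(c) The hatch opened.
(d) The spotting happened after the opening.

(b), (c), (d)

(a) Not entailed — the narrative places the opening before the spotting, not after.
(b) Entailed — under negation, adding a further restriction is entailed: if no such carrying event occurred, none occurred in the workshop either.
(c) Entailed — 'Dara opened the hatch' is causative; it entails the inchoative 'the hatch opened'.
(d) Entailed — the narrative places the opening before the spotting.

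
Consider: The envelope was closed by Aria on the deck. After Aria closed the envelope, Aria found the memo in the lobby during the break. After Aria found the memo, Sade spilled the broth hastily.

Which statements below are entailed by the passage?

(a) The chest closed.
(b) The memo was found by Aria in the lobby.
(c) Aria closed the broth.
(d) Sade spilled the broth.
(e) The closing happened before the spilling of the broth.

(a) Not entailed — the envelope is what closed, not the chest.
(b) Entailed — dropping 'during the break' leaves a sub-description the original still satisfies.
(c) Not entailed — Aria closed the envelope, not the broth; the broth belongs to the spilling event.
(d) Entailed — every conjunct here is already in the original spilling event.
(e) Entailed — the narrative places the closing before the spilling.

(b), (d), (e)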